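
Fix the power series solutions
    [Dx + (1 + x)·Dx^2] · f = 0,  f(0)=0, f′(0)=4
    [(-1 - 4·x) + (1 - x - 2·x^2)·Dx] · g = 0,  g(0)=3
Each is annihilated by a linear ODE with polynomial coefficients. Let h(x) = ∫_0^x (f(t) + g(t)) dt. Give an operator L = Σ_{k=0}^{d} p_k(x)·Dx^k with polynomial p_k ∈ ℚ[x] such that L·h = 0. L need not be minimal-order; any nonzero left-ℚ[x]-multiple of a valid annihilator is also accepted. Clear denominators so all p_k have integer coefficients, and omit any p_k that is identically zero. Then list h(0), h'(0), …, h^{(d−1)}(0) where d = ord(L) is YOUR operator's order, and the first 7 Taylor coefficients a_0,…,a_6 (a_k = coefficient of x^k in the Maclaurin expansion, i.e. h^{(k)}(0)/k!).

L = (-42 - 144·x - 144·x^2 - 96·x^3)·Dx^2 + (-28 - 172·x - 312·x^2 - 328·x^3 - 160·x^4)·Dx^3 + (7 + 14·x - 5·x^2 - 56·x^3 - 76·x^4 - 32·x^5)·Dx^4  (order 4).
h: a_k = 0, 3, 7/2, 7/3, 49/12, 32/5, 319/30, …
ICs: h(0) = 0, h′(0) = 3, h′′(0) = 7, h′′′(0) = 14.

f: a_k = 0, 4, -2, 4/3, -1, 4/5, -2/3, …
g: a_k = 3, 3, 9, 15, 33, 63, 129, …
Weyl lclm of L_f,L_g ⇒ L₀ (ord ≤ 3).
Integrate: L := L₀·Dx.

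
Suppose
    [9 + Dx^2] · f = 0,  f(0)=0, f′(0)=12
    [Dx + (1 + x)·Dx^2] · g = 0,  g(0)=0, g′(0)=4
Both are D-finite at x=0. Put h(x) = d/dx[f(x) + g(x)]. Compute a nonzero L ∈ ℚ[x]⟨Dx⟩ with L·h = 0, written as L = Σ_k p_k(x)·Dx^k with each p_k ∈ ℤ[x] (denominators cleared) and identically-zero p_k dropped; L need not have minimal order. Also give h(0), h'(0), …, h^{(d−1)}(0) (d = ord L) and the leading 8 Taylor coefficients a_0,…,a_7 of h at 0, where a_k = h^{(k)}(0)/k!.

f: a_k = 0, 12, 0, -18, 0, 81/10, 0, -243/140, …
g: a_k = 0, 4, -2, 4/3, -1, 4/5, -2/3, 4/7, …
Sum ⇒ L₀ = lclm(L_f,L_g) in ℚ(x)⟨Dx⟩.
h₀' ⇒ L via d/dx closure of L₀.
L = (135 + 162·x + 81·x^2) + (99 + 261·x + 243·x^2 + 81·x^3)·Dx + (15 + 18·x + 9·x^2)·Dx^2 + (11 + 29·x + 27·x^2 + 9·x^3)·Dx^3  (order 3).
h: a_k = 16, -4, -50, -4, 89/2, -4, -163/20, -4, …
ICs: h(0) = 16, h′(0) = -4, h′′(0) = -100.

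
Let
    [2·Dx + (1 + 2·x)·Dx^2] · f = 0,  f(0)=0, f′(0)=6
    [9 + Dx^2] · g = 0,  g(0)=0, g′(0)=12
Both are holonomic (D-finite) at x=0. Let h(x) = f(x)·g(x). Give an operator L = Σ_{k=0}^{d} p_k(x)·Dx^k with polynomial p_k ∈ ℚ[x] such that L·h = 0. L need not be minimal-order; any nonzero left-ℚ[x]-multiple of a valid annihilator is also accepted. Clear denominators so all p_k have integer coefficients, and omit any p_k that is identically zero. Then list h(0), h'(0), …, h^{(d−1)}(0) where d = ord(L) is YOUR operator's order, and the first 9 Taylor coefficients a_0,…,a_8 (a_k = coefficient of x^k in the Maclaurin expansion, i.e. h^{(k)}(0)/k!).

f: a_k = 0, 6, -6, 8, -12, 96/5, -32, 384/7, -96, …
g: a_k = 0, 12, 0, -18, 0, 81/10, 0, -243/140, 0, …
h₀=f·g: eliminate ⇒ L₀, order ≤ 2·2.
L = (63 + 1053·x + 3969·x^2 + 5832·x^3 + 2916·x^4) + (63 + 450·x + 972·x^2 + 648·x^3)·Dx + (25 + 270·x + 918·x^2 + 1296·x^3 + 648·x^4)·Dx^2 + (7 + 50·x + 108·x^2 + 72·x^3)·Dx^3 + (2 + 17·x + 53·x^2 + 72·x^3 + 36·x^4)·Dx^4  (order 4).
h: a_k = 0, 0, 72, -72, -12, -36, 135, -1083/5, 5139/14, …
ICs: h(0) = 0, h′(0) = 0, h′′(0) = 144, h′′′(0) = -432.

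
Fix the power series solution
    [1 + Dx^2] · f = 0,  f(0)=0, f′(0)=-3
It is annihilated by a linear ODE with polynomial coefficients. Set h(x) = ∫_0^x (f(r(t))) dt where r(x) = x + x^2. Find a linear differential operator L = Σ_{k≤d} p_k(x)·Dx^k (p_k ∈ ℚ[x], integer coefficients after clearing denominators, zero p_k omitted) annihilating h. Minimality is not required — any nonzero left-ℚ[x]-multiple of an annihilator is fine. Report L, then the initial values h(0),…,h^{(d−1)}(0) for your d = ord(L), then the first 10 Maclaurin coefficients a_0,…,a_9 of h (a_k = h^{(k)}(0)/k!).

f: a_k = 0, -3, 0, 1/2, 0, -1/40, 0, 1/1680, 0, -1/120960, …
f∘r: x↦r, Dx↦Dx/r' in L_f ⇒ L₀.
h=∫h₀ ⇒ L = L₀·Dx.
L = (1 + 6·x + 12·x^2 + 8·x^3)·Dx - 2·Dx^2 + (1 + 2·x)·Dx^3  (order 3).
h: a_k = 0, 0, -3/2, -1, 1/8, 3/10, 59/240, 3/56, -419/13440, -59/2160, …
ICs: h(0) = 0, h′(0) = 0, h′′(0) = -3.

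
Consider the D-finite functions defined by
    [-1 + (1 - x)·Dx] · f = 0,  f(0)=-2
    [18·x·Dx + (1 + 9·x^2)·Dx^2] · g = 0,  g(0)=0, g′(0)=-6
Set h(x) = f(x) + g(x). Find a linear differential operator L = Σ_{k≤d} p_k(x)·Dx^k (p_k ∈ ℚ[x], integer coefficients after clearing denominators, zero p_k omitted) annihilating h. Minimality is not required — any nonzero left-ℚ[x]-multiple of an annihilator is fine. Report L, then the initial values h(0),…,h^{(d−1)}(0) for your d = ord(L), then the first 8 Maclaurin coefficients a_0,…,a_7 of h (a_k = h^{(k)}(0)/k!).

L = (-18 + 72·x + 486·x^2)·Dx + (12 - 18·x - 180·x^2 + 486·x^3)·Dx^2 + (-1 - 8·x - 72·x^3 + 81·x^4)·Dx^3  (order 3).
h: a_k = -2, -8, -2, 16, -2, -496/5, -2, 4360/7, …
ICs: h(0) = -2, h′(0) = -8, h′′(0) = -4.

f: a_k = -2, -2, -2, -2, -2, -2, -2, -2, …
g: a_k = 0, -6, 0, 18, 0, -486/5, 0, 4374/7, …
Weyl lclm of L_f,L_g ⇒ L₀ (ord ≤ 3).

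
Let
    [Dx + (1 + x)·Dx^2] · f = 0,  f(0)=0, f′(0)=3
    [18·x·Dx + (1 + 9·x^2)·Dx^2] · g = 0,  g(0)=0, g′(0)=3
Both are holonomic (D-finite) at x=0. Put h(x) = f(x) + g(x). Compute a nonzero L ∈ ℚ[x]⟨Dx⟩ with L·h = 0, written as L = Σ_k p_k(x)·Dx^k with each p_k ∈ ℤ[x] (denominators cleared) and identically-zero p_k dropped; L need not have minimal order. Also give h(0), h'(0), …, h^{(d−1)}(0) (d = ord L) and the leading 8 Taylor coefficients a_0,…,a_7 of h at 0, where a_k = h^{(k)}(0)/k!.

L = (-18 - 54·x + 486·x^2 + 162·x^3)·Dx + (-20 - 36·x + 432·x^2 + 972·x^3 + 324·x^4)·Dx^2 + (-1 + 17·x + 18·x^2 + 162·x^3 + 243·x^4 + 81·x^5)·Dx^3  (order 3).
h: a_k = 0, 6, -3/2, -8, -3/4, 246/5, -1/2, -312, …
ICs: h(0) = 0, h′(0) = 6, h′′(0) = -3.

f: a_k = 0, 3, -3/2, 1, -3/4, 3/5, -1/2, 3/7, …
g: a_k = 0, 3, 0, -9, 0, 243/5, 0, -2187/7, …
f+g: L₀ = lclm(L_f,L_g), ord ≤ 2+2.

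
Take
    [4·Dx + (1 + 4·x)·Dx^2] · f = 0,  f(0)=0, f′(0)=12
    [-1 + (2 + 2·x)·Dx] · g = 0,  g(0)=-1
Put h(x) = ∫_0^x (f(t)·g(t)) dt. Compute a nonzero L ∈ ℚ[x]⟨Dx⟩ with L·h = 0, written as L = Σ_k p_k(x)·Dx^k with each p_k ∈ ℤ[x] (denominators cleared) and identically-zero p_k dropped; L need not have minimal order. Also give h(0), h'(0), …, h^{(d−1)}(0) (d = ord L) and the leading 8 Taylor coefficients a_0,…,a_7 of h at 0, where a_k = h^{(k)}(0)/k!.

f: a_k = 0, 12, -24, 64, -192, 3072/5, -2048, 49152/7, …
g: a_k = -1, -1/2, 1/8, -1/16, 5/128, -7/256, 21/1024, -33/2048, …
h₀=f·g: eliminate ⇒ L₀, order ≤ 2·1.
∫: right-multiply L₀ by Dx.
L = (-5 + 4·x)·Dx + (12 + 12·x)·Dx^2 + (4 + 24·x + 36·x^2 + 16·x^3)·Dx^3  (order 3).
h: a_k = 0, 0, -6, 6, -101/8, 125/4, -81349/960, 547691/2240, …
ICs: h(0) = 0, h′(0) = 0, h′′(0) = -12.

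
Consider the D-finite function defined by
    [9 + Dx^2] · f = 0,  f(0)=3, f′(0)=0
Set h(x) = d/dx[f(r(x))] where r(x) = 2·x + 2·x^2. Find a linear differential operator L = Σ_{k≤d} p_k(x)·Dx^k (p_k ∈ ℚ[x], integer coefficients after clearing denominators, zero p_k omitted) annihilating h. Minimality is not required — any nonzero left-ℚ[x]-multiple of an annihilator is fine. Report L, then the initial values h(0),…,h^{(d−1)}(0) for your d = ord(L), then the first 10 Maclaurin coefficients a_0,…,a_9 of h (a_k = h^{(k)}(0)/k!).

L = (48 + 288·x + 864·x^2 + 1152·x^3 + 576·x^4) + (-6 - 12·x)·Dx + (1 + 4·x + 4·x^2)·Dx^2  (order 2).
h: a_k = 0, -108, -324, 432, 3240, 23328/5, -18144/5, -736128/35, -909792/35, 186624/35, …
ICs: h(0) = 0, h′(0) = -108.

f: a_k = 3, 0, -27/2, 0, 81/8, 0, -243/80, 0, 2187/4480, 0, …
Change of var in L_f (x↦r) gives L₀.
Differentiate: ansatz ord ≤ ord L₀ ⇒ L.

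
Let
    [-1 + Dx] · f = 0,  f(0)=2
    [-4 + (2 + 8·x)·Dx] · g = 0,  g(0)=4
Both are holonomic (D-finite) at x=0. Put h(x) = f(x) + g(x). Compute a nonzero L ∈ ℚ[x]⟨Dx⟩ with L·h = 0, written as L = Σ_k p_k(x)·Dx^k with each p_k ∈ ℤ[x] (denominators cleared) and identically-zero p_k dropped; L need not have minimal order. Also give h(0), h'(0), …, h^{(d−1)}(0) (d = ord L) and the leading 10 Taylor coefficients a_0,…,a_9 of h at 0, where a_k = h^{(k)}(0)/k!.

L = (6 + 8·x) + (-5 - 8·x - 16·x^2)·Dx + (-1 + 16·x^2)·Dx^2  (order 2).
h: a_k = 6, 10, -7, 49/3, -479/12, 6721/60, -120959/360, 2661121/2520, -69189119/20160, 2075673601/181440, …
ICs: h(0) = 6, h′(0) = 10.

f: a_k = 2, 2, 1, 1/3, 1/12, 1/60, 1/360, 1/2520, 1/20160, 1/181440, …
g: a_k = 4, 8, -8, 16, -40, 112, -336, 1056, -3432, 11440, …
Weyl lclm of L_f,L_g ⇒ L₀ (ord ≤ 2).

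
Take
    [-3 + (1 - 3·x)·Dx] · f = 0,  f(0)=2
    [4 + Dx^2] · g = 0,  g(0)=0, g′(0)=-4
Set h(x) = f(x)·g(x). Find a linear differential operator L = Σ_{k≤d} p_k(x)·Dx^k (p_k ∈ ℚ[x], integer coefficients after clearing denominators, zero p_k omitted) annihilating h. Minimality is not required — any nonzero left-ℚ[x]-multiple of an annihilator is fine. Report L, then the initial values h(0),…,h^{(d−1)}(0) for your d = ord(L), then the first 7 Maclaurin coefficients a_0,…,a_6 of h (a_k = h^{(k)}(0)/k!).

L = (-4 + 12·x) + 6·Dx + (-1 + 3·x)·Dx^2  (order 2).
h: a_k = 0, -8, -24, -200/3, -200, -9016/15, -9016/5, …
ICs: h(0) = 0, h′(0) = -8.

f: a_k = 2, 6, 18, 54, 162, 486, 1458, …
g: a_k = 0, -4, 0, 8/3, 0, -8/15, 0, …
L₀ := L_f ⊗_s L_g (sym. prod.), ord ≤ 2.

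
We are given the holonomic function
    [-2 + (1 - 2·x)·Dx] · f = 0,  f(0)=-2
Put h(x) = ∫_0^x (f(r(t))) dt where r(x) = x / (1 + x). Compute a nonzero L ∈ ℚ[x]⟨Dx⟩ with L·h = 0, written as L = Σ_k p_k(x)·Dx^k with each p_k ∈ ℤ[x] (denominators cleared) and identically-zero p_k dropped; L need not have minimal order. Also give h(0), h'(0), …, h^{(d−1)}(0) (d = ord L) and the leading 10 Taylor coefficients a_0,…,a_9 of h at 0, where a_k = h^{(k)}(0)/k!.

f: a_k = -2, -4, -8, -16, -32, -64, -128, -256, -512, -1024, …
f∘r: x↦r, Dx↦Dx/r' in L_f ⇒ L₀.
∫: right-multiply L₀ by Dx.
L = 2·Dx + (-1 + x^2)·Dx^2  (order 2).
h: a_k = 0, -2, -2, -4/3, -1, -4/5, -2/3, -4/7, -1/2, -4/9, …
ICs: h(0) = 0, h′(0) = -2.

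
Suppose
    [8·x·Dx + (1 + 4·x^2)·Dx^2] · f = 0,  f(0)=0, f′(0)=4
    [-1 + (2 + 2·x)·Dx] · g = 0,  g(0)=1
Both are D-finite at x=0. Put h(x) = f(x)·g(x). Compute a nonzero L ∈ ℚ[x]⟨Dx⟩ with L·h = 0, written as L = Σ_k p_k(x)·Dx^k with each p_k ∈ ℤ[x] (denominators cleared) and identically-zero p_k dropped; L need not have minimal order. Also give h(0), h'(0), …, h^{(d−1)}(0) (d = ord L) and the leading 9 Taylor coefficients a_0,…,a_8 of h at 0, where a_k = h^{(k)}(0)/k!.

f: a_k = 0, 4, 0, -16/3, 0, 64/5, 0, -256/7, 0, …
g: a_k = 1, 1/2, -1/8, 1/16, -5/128, 7/256, -21/1024, 33/2048, -429/32768, …
f·g: L₀ = L_f ⊗_s L_g, ord ≤ 2·1.
L = (3 - 16·x - 4·x^2) + (-4 + 28·x + 48·x^2 + 16·x^3)·Dx + (4 + 8·x + 20·x^2 + 32·x^3 + 16·x^4)·Dx^2  (order 2).
h: a_k = 0, 4, 2, -35/6, -29/12, 6389/480, 5929/960, -1022653/26880, -944407/53760, …
ICs: h(0) = 0, h′(0) = 4.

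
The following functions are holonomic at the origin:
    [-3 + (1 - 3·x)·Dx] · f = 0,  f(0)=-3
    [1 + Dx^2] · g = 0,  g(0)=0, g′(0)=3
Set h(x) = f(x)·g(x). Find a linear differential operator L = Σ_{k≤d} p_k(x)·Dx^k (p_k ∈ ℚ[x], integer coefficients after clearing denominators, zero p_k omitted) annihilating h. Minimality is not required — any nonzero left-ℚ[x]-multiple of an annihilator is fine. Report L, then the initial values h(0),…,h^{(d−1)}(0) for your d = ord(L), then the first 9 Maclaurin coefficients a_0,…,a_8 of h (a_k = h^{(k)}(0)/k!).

f: a_k = -3, -9, -27, -81, -243, -729, -2187, -6561, -19683, …
g: a_k = 0, 3, 0, -1/2, 0, 1/40, 0, -1/1680, 0, …
L₀ := L_f ⊗_s L_g (sym. prod.), ord ≤ 2.
L = (-1 + 3·x) + 6·Dx + (-1 + 3·x)·Dx^2  (order 2).
h: a_k = 0, -9, -27, -159/2, -477/2, -28623/40, -85869/40, -3606497/560, -10819491/560, …
ICs: h(0) = 0, h′(0) = -9.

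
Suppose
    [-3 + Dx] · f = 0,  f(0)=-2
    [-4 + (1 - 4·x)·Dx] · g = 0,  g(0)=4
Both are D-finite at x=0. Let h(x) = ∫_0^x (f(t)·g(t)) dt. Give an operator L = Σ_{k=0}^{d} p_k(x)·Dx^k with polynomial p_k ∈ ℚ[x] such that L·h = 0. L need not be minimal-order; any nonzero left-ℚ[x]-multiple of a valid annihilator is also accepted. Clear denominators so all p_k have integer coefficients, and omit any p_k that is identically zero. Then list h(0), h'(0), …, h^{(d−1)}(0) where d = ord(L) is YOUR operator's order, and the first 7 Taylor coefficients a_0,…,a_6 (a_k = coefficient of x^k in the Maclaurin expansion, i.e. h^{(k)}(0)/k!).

f: a_k = -2, -6, -9, -9, -27/4, -81/20, -81/40, …
g: a_k = 4, 16, 64, 256, 1024, 4096, 16384, …
Sym-product of L_f,L_g gives L₀ (≤ ord 1).
h=∫₀ˣh₀: take L = L₀·Dx.
L = (7 - 12·x)·Dx + (-1 + 4·x)·Dx^2  (order 2).
h: a_k = 0, -8, -28, -260/3, -269, -4331/5, -86701/30, …
ICs: h(0) = 0, h′(0) = -8.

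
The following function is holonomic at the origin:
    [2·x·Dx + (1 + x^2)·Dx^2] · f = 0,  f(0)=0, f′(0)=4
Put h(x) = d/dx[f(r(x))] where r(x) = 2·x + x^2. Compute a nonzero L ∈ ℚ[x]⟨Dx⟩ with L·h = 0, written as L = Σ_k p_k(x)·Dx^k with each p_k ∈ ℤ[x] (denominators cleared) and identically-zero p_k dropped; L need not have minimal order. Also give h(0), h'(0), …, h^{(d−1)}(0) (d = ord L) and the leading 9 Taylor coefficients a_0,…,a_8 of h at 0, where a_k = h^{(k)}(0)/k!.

f: a_k = 0, 4, 0, -4/3, 0, 4/5, 0, -4/7, 0, …
L₀ from L_f via x↦r, Dx↦r'^{-1}Dx.
Derive L from L₀ (diff closure).
L = (-1 + 8·x + 16·x^2 + 12·x^3 + 3·x^4) + (1 + x + 4·x^2 + 8·x^3 + 5·x^4 + x^5)·Dx  (order 1).
h: a_k = 8, 8, -32, -64, 88, 376, -64, -1792, -1336, …
ICs: h(0) = 8.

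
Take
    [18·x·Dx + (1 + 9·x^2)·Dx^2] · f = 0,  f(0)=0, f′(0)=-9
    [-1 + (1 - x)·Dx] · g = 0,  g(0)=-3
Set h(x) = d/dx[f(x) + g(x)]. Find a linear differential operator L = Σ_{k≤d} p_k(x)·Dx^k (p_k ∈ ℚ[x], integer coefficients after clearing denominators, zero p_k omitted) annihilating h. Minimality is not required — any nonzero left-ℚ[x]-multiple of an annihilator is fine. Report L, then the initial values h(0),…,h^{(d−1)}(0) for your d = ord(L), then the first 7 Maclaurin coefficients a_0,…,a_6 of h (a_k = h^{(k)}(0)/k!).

L = (18 - 72·x - 486·x^2) + (-12 + 18·x + 180·x^2 - 486·x^3)·Dx + (1 + 8·x + 72·x^3 - 81·x^4)·Dx^2  (order 2).
h: a_k = -12, -6, 72, -12, -744, -18, 6540, …
ICs: h(0) = -12, h′(0) = -6.

f: a_k = 0, -9, 0, 27, 0, -729/5, 0, …
g: a_k = -3, -3, -3, -3, -3, -3, -3, …
Weyl lclm of L_f,L_g ⇒ L₀ (ord ≤ 3).
h=h₀': d/dx-closure on L₀ ⇒ L.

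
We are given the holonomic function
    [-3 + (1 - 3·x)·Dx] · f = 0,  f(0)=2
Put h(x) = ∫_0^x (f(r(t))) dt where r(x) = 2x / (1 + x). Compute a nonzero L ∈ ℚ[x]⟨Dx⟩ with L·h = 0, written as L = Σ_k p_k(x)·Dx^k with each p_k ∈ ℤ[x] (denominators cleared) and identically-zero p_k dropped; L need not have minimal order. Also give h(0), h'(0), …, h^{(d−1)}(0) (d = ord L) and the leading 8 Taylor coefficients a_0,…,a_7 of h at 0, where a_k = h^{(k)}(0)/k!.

L = 6·Dx + (-1 + 4·x + 5·x^2)·Dx^2  (order 2).
h: a_k = 0, 2, 6, 20, 75, 300, 1250, 37500/7, …
ICs: h(0) = 0, h′(0) = 2.

f: a_k = 2, 6, 18, 54, 162, 486, 1458, 4374, …
L₀ from L_f via x↦r, Dx↦r'^{-1}Dx.
∫: right-multiply L₀ by Dx.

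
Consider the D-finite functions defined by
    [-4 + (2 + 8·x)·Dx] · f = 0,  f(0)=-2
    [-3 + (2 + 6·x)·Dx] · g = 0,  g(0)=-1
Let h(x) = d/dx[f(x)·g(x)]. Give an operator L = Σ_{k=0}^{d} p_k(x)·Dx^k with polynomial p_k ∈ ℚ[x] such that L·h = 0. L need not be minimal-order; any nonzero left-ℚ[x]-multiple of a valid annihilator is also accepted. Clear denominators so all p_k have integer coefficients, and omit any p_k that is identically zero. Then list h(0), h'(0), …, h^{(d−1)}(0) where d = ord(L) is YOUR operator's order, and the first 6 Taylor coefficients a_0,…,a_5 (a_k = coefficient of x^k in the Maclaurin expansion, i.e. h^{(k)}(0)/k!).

f: a_k = -2, -4, 4, -8, 20, -56, …
g: a_k = -1, -3/2, 9/8, -27/16, 405/128, -1701/256, …
Product ⇒ symmetric product L₀, ord ≤ 1.
h=h₀': d/dx-closure on L₀ ⇒ L.
L = -1 + (-14 - 146·x - 504·x^2 - 576·x^3)·Dx  (order 1).
h: a_k = 7, -1/2, 21/8, -197/16, 6965/128, -59391/256, …
ICs: h(0) = 7.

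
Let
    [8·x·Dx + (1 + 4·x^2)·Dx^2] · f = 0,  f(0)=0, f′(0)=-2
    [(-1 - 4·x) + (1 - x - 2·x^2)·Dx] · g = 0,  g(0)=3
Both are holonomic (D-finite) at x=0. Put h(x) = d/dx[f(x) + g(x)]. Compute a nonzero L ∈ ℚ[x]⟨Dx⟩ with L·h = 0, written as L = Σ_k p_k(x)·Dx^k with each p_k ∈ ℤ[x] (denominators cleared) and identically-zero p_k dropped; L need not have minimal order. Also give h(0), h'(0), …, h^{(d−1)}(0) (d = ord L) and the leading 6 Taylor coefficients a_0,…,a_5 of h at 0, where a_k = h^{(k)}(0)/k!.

f: a_k = 0, -2, 0, 8/3, 0, -32/5, …
g: a_k = 3, 3, 9, 15, 33, 63, …
h₀=f+g: left-lcm gives L₀, ord ≤ 3.
h₀' ⇒ L via d/dx closure of L₀.
L = (24 - 96·x - 864·x^2 - 1536·x^3 - 3264·x^4 - 768·x^6) + (-19 - 80·x - 100·x^2 - 544·x^3 - 1424·x^4 - 2368·x^5 - 192·x^6 - 768·x^7)·Dx + (3 + 7·x + 32·x^2 - 28·x^3 + 24·x^4 - 240·x^5 - 256·x^6 - 64·x^7 - 128·x^8)·Dx^2  (order 2).
h: a_k = 1, 18, 53, 132, 283, 774, …
ICs: h(0) = 1, h′(0) = 18.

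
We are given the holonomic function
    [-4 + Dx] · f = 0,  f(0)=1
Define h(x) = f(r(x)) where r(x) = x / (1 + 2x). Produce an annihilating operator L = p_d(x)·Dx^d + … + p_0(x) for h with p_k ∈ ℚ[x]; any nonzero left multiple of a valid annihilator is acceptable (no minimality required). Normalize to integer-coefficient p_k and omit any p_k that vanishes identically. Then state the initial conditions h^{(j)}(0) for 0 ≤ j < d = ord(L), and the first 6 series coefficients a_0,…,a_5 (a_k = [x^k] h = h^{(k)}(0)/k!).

f: a_k = 1, 4, 8, 32/3, 32/3, 128/15, …
h₀=f(r): pull back L_f along r ⇒ L₀.
L = -4 + (1 + 4·x + 4·x^2)·Dx  (order 1).
h: a_k = 1, 4, 0, -16/3, 32/3, -64/5, …
ICs: h(0) = 1.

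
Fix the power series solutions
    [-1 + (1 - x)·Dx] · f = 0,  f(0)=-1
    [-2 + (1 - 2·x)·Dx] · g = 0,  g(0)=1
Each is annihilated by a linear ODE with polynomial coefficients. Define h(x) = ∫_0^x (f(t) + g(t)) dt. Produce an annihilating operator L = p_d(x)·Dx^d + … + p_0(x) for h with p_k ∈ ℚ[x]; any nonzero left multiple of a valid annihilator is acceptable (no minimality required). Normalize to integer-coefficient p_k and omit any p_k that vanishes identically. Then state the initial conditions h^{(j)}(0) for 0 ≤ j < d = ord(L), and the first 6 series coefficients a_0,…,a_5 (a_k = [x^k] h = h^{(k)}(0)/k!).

L = -4·Dx + (6 - 8·x)·Dx^2 + (-1 + 3·x - 2·x^2)·Dx^3  (order 3).
h: a_k = 0, 0, 1/2, 1, 7/4, 3, …
ICs: h(0) = 0, h′(0) = 0, h′′(0) = 1.

f: a_k = -1, -1, -1, -1, -1, -1, …
g: a_k = 1, 2, 4, 8, 16, 32, …
Weyl lclm of L_f,L_g ⇒ L₀ (ord ≤ 2).
h=∫₀ˣh₀: take L = L₀·Dx.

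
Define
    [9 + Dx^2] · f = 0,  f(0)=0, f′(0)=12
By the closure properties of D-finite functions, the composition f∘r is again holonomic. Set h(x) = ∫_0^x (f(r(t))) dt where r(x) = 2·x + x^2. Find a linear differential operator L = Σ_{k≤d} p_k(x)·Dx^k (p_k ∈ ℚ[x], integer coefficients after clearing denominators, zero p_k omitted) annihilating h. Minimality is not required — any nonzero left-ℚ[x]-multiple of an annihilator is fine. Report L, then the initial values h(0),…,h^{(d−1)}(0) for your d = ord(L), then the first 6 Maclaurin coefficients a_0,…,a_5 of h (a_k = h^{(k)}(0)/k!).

f: a_k = 0, 12, 0, -18, 0, 81/10, …
L₀ from L_f via x↦r, Dx↦r'^{-1}Dx.
h=∫₀ˣh₀: take L = L₀·Dx.
L = (36 + 108·x + 108·x^2 + 36·x^3)·Dx - Dx^2 + (1 + x)·Dx^3  (order 3).
h: a_k = 0, 0, 12, 4, -36, -216/5, …
ICs: h(0) = 0, h′(0) = 0, h′′(0) = 24.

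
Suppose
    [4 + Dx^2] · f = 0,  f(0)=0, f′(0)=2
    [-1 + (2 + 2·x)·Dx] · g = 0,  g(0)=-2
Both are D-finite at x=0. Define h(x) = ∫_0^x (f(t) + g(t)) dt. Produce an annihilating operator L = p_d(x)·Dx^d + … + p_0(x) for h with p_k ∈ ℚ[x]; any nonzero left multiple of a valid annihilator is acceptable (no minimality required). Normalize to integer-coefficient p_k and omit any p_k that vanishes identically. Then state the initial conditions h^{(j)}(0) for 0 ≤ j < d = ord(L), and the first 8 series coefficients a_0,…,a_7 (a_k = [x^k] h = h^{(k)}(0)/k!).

L = (-76 - 128·x - 64·x^2)·Dx + (120 + 376·x + 384·x^2 + 128·x^3)·Dx^2 + (-19 - 32·x - 16·x^2)·Dx^3 + (30 + 94·x + 96·x^2 + 32·x^3)·Dx^4  (order 4).
h: a_k = 0, -2, 1/2, 1/12, -35/96, 1/64, 407/11520, 3/512, …
ICs: h(0) = 0, h′(0) = -2, h′′(0) = 1, h′′′(0) = 1/2.

f: a_k = 0, 2, 0, -4/3, 0, 4/15, 0, -8/315, …
g: a_k = -2, -1, 1/4, -1/8, 5/64, -7/128, 21/512, -33/1024, …
L₀ := lclm(L_f,L_g); ord L₀ ≤ 2+1.
h=∫₀ˣh₀: take L = L₀·Dx.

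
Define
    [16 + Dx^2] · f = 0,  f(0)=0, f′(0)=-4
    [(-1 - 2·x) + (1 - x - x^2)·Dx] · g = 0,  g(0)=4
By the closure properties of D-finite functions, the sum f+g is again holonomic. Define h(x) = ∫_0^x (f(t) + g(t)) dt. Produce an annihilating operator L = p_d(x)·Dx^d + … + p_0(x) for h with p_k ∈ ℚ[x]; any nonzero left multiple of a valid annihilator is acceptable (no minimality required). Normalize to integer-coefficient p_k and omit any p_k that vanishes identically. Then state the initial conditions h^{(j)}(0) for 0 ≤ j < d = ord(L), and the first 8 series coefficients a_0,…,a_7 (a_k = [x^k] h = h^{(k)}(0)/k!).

f: a_k = 0, -4, 0, 32/3, 0, -128/15, 0, 1024/315, …
g: a_k = 4, 4, 8, 12, 20, 32, 52, 84, …
f+g: L₀ = lclm(L_f,L_g), ord ≤ 2+1.
h=∫h₀ ⇒ L = L₀·Dx.
L = (-272 - 384·x + 352·x^2 - 192·x^3 - 640·x^4 - 256·x^5)·Dx + (160 - 368·x - 32·x^2 + 544·x^3 - 48·x^4 - 384·x^5 - 128·x^6)·Dx^2 + (-17 - 24·x + 22·x^2 - 12·x^3 - 40·x^4 - 16·x^5)·Dx^3 + (10 - 23·x - 2·x^2 + 34·x^3 - 3·x^4 - 24·x^5 - 8·x^6)·Dx^4  (order 4).
h: a_k = 0, 4, 0, 8/3, 17/3, 4, 176/45, 52/7, …
ICs: h(0) = 0, h′(0) = 4, h′′(0) = 0, h′′′(0) = 16.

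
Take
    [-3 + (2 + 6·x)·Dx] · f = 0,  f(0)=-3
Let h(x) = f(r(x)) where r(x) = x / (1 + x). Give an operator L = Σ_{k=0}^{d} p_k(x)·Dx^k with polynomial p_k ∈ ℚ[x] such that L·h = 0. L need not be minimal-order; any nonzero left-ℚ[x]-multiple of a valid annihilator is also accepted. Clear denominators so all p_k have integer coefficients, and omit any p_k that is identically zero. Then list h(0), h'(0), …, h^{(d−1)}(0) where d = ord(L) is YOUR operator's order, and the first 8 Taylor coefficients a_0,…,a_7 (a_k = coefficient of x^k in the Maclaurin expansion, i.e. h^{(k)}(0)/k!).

L = -3 + (2 + 10·x + 8·x^2)·Dx  (order 1).
h: a_k = -3, -9/2, 63/8, -261/16, 5031/128, -27207/256, 318915/1024, -1975005/2048, …
ICs: h(0) = -3.

f: a_k = -3, -9/2, 27/8, -81/16, 1215/128, -5103/256, 45927/1024, -216513/2048, …
Substitute x→r, Dx→(1/r')Dx; clear ⇒ L₀.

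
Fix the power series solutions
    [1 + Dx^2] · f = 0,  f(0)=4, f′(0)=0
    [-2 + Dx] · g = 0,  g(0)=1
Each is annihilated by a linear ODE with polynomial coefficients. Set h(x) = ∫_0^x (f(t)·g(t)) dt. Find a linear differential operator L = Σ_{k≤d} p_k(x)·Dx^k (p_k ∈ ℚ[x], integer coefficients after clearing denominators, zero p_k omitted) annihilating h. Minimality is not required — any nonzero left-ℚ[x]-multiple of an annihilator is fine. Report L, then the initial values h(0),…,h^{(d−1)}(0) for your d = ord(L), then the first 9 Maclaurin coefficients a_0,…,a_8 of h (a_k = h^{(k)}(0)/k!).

L = 5·Dx - 4·Dx^2 + Dx^3  (order 3).
h: a_k = 0, 4, 4, 2, 1/3, -7/30, -19/90, -13/140, -139/5040, …
ICs: h(0) = 0, h′(0) = 4, h′′(0) = 8.

f: a_k = 4, 0, -2, 0, 1/6, 0, -1/180, 0, 1/10080, …
g: a_k = 1, 2, 2, 4/3, 2/3, 4/15, 4/45, 8/315, 2/315, …
h₀=f·g: eliminate ⇒ L₀, order ≤ 2·1.
h=∫₀ˣh₀: take L = L₀·Dx.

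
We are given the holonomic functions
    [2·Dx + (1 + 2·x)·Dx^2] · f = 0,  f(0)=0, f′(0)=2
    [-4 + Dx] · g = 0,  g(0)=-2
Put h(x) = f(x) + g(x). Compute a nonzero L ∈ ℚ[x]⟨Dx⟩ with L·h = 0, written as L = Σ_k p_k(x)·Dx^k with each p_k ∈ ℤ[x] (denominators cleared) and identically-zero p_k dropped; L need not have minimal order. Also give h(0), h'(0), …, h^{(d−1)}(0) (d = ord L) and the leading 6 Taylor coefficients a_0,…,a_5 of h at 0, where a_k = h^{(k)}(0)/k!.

f: a_k = 0, 2, -2, 8/3, -4, 32/5, …
g: a_k = -2, -8, -16, -64/3, -64/3, -256/15, …
L₀ := lclm(L_f,L_g); ord L₀ ≤ 2+1.
L = (-32 - 32·x)·Dx + (-4 - 32·x - 32·x^2)·Dx^2 + (3 + 10·x + 8·x^2)·Dx^3  (order 3).
h: a_k = -2, -6, -18, -56/3, -76/3, -32/3, …
ICs: h(0) = -2, h′(0) = -6, h′′(0) = -36.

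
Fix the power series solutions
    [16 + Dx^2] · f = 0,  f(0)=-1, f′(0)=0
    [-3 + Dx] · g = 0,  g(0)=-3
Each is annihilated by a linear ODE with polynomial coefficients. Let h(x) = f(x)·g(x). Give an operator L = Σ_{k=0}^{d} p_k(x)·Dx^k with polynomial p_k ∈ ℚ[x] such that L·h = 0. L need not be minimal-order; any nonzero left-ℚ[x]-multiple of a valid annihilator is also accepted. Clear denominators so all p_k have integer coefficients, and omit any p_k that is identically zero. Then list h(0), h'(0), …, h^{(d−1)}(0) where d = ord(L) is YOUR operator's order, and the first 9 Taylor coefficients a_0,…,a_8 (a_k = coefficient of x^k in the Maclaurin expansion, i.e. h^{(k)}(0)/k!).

f: a_k = -1, 0, 8, 0, -32/3, 0, 256/45, 0, -512/315, …
g: a_k = -3, -9, -27/2, -27/2, -81/8, -243/40, -243/80, -729/560, -2187/4480, …
Sym-product of L_f,L_g gives L₀ (≤ ord 2).
L = 25 - 6·Dx + Dx^2  (order 2).
h: a_k = 3, 9, -21/2, -117/2, -527/8, -237/40, 11753/240, 25481/560, 164833/13440, …
ICs: h(0) = 3, h′(0) = 9.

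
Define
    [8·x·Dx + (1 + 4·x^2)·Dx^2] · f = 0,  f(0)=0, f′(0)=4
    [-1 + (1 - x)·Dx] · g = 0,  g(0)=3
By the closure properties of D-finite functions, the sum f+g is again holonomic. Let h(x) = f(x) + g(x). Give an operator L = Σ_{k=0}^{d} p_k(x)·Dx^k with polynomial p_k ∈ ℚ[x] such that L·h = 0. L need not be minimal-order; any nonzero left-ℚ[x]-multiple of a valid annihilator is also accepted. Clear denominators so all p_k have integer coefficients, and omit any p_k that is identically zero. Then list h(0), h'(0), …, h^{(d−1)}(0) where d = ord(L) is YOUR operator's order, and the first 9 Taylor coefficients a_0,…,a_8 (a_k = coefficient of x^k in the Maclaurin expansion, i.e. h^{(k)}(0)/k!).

L = (8 - 32·x - 96·x^2)·Dx + (-7 + 8·x + 20·x^2 - 96·x^3)·Dx^2 + (1 + 3·x + 12·x^3 - 16·x^4)·Dx^3  (order 3).
h: a_k = 3, 7, 3, -7/3, 3, 79/5, 3, -235/7, 3, …
ICs: h(0) = 3, h′(0) = 7, h′′(0) = 6.

f: a_k = 0, 4, 0, -16/3, 0, 64/5, 0, -256/7, 0, …
g: a_k = 3, 3, 3, 3, 3, 3, 3, 3, 3, …
f+g: L₀ = lclm(L_f,L_g), ord ≤ 2+1.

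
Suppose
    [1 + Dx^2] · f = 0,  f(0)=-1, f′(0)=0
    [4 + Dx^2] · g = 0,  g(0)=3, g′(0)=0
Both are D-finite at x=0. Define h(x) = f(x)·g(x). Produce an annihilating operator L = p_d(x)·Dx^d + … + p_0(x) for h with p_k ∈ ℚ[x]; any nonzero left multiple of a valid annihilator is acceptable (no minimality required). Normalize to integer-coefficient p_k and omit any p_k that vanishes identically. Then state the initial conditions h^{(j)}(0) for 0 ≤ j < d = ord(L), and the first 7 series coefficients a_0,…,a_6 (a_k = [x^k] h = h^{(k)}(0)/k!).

f: a_k = -1, 0, 1/2, 0, -1/24, 0, 1/720, …
g: a_k = 3, 0, -6, 0, 2, 0, -4/15, …
Sym-product of L_f,L_g gives L₀ (≤ ord 4).
L = 9 + 10·Dx^2 + Dx^4  (order 4).
h: a_k = -3, 0, 15/2, 0, -41/8, 0, 73/48, …
ICs: h(0) = -3, h′(0) = 0, h′′(0) = 15, h′′′(0) = 0.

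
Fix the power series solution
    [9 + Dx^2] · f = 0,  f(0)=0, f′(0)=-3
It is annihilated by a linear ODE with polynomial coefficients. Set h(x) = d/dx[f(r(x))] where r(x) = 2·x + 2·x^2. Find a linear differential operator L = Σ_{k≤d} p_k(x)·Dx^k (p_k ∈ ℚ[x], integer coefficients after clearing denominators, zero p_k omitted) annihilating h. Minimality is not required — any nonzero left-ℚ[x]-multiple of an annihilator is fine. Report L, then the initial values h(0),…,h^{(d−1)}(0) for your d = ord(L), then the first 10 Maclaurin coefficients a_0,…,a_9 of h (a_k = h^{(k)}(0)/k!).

L = (48 + 288·x + 864·x^2 + 1152·x^3 + 576·x^4) + (-6 - 12·x)·Dx + (1 + 4·x + 4·x^2)·Dx^2  (order 2).
h: a_k = -6, -12, 108, 432, 216, -1728, -20736/5, -10368/5, 256608/35, 114048/7, …
ICs: h(0) = -6, h′(0) = -12.

f: a_k = 0, -3, 0, 9/2, 0, -81/40, 0, 243/560, 0, -243/4480, …
Substitute x→r, Dx→(1/r')Dx; clear ⇒ L₀.
h₀' ⇒ L via d/dx closure of L₀.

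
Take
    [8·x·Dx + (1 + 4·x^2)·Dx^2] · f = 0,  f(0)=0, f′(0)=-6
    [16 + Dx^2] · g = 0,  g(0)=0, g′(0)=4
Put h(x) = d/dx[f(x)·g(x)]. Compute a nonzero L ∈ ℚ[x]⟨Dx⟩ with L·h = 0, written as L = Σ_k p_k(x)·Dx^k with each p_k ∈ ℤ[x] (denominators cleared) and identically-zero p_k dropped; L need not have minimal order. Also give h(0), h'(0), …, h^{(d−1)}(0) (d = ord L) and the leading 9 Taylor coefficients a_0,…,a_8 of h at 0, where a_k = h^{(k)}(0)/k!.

L = (4096 + 58368·x^2 + 354304·x^4 + 983040·x^6 + 1867776·x^8 + 2621440·x^10 + 2097152·x^12) + (1984·x + 30208·x^3 + 158720·x^5 + 409600·x^7 + 655360·x^9 + 524288·x^11)·Dx + (336 + 5216·x^2 + 34560·x^4 + 114176·x^6 + 249856·x^8 + 360448·x^10 + 262144·x^12)·Dx^2 + (124·x + 1888·x^3 + 9920·x^5 + 25600·x^7 + 40960·x^9 + 32768·x^11)·Dx^3 + (5 + 98·x^2 + 776·x^4 + 3296·x^6 + 8320·x^8 + 12288·x^10 + 8192·x^12)·Dx^4  (order 4).
h: a_k = 0, -48, 0, 384, 0, -1280, 0, 4096, 0, …
ICs: h(0) = 0, h′(0) = -48, h′′(0) = 0, h′′′(0) = 2304.

f: a_k = 0, -6, 0, 8, 0, -96/5, 0, 384/7, 0, …
g: a_k = 0, 4, 0, -32/3, 0, 128/15, 0, -1024/315, 0, …
h₀=f·g: eliminate ⇒ L₀, order ≤ 2·2.
Derive L from L₀ (diff closure).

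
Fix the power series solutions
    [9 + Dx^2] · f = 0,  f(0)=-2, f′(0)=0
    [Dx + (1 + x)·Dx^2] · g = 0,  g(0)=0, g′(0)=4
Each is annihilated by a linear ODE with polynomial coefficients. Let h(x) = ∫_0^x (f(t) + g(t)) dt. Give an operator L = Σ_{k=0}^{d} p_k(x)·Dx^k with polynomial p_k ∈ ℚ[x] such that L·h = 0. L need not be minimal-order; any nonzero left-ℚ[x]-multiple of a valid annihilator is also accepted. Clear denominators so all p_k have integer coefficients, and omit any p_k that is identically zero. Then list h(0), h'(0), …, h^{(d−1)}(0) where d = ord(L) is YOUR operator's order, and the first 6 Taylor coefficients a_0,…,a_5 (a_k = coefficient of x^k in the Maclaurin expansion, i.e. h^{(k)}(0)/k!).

L = (135 + 162·x + 81·x^2)·Dx^2 + (99 + 261·x + 243·x^2 + 81·x^3)·Dx^3 + (15 + 18·x + 9·x^2)·Dx^4 + (11 + 29·x + 27·x^2 + 9·x^3)·Dx^5  (order 5).
h: a_k = 0, -2, 2, 7/3, 1/3, -31/20, …
ICs: h(0) = 0, h′(0) = -2, h′′(0) = 4, h′′′(0) = 14, h′′′′(0) = 8.

f: a_k = -2, 0, 9, 0, -27/4, 0, …
g: a_k = 0, 4, -2, 4/3, -1, 4/5, …
Sum ⇒ L₀ = lclm(L_f,L_g) in ℚ(x)⟨Dx⟩.
∫: right-multiply L₀ by Dx.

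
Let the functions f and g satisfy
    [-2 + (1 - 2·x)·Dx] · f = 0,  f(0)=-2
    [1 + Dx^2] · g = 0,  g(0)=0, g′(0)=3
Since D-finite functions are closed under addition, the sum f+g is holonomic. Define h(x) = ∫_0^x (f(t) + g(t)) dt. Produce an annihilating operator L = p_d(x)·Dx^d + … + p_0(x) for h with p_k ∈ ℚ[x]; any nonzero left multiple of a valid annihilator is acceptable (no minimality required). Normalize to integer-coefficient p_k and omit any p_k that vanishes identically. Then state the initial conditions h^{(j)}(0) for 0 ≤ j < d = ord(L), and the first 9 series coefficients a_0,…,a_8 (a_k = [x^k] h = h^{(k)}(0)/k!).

f: a_k = -2, -4, -8, -16, -32, -64, -128, -256, -512, …
g: a_k = 0, 3, 0, -1/2, 0, 1/40, 0, -1/1680, 0, …
Weyl lclm of L_f,L_g ⇒ L₀ (ord ≤ 3).
h=∫h₀ ⇒ L = L₀·Dx.
L = (50 - 8·x + 8·x^2)·Dx + (-9 + 22·x - 12·x^2 + 8·x^3)·Dx^2 + (50 - 8·x + 8·x^2)·Dx^3 + (-9 + 22·x - 12·x^2 + 8·x^3)·Dx^4  (order 4).
h: a_k = 0, -2, -1/2, -8/3, -33/8, -32/5, -853/80, -128/7, -430081/13440, …
ICs: h(0) = 0, h′(0) = -2, h′′(0) = -1, h′′′(0) = -16.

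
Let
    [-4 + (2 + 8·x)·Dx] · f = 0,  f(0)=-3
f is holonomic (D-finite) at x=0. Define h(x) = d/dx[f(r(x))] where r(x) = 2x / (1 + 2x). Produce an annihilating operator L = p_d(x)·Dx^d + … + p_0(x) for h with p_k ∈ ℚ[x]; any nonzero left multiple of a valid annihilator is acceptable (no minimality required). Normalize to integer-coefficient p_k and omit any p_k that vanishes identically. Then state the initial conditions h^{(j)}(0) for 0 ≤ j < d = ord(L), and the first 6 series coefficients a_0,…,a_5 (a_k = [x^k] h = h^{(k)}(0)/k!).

L = (-8 - 40·x) + (-1 - 12·x - 20·x^2)·Dx  (order 1).
h: a_k = -12, 96, -720, 5760, -48960, 433152, …
ICs: h(0) = -12.

f: a_k = -3, -6, 6, -12, 30, -84, …
Substitute x→r, Dx→(1/r')Dx; clear ⇒ L₀.
h=h₀': d/dx-closure on L₀ ⇒ L.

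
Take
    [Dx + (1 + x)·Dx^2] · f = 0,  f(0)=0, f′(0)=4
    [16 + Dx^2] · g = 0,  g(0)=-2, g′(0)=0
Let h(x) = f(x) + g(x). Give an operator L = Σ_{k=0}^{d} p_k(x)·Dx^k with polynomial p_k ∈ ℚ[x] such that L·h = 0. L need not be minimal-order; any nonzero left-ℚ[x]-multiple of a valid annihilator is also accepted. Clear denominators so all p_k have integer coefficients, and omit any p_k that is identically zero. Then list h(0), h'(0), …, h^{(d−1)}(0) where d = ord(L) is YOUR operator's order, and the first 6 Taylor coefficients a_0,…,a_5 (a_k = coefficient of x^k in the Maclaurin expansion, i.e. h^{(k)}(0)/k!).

L = (176 + 256·x + 128·x^2)·Dx + (144 + 400·x + 384·x^2 + 128·x^3)·Dx^2 + (11 + 16·x + 8·x^2)·Dx^3 + (9 + 25·x + 24·x^2 + 8·x^3)·Dx^4  (order 4).
h: a_k = -2, 4, 14, 4/3, -67/3, 4/5, …
ICs: h(0) = -2, h′(0) = 4, h′′(0) = 28, h′′′(0) = 8.

f: a_k = 0, 4, -2, 4/3, -1, 4/5, …
g: a_k = -2, 0, 16, 0, -64/3, 0, …
Sum ⇒ L₀ = lclm(L_f,L_g) in ℚ(x)⟨Dx⟩.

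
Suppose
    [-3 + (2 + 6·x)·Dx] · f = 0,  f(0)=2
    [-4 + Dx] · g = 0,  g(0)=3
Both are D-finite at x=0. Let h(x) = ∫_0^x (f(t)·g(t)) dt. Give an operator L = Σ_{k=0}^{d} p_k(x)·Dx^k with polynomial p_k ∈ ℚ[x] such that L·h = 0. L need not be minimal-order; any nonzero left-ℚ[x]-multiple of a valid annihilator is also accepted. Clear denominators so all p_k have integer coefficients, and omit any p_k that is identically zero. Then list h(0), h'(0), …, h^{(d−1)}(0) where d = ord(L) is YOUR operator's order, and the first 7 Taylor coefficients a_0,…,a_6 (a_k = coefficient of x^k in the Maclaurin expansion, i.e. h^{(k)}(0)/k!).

L = (-11 - 24·x)·Dx + (2 + 6·x)·Dx^2  (order 2).
h: a_k = 0, 6, 33/2, 103/4, 953/32, 8161/320, 76883/3840, …
ICs: h(0) = 0, h′(0) = 6.

f: a_k = 2, 3, -9/4, 27/8, -405/64, 1701/128, -15309/512, …
g: a_k = 3, 12, 24, 32, 32, 128/5, 256/15, …
h₀=f·g: eliminate ⇒ L₀, order ≤ 1·1.
h=∫₀ˣh₀: take L = L₀·Dx.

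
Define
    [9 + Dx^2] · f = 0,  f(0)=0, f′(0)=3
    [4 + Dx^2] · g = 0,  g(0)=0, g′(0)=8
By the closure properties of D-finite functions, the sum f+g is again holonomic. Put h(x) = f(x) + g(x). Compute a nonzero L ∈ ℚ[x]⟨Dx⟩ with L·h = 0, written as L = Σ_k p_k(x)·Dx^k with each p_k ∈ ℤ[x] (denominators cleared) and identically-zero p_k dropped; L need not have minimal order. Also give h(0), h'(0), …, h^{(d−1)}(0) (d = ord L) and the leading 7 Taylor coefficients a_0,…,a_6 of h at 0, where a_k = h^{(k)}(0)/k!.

L = 36 + 13·Dx^2 + Dx^4  (order 4).
h: a_k = 0, 11, 0, -59/6, 0, 371/120, 0, …
ICs: h(0) = 0, h′(0) = 11, h′′(0) = 0, h′′′(0) = -59.

f: a_k = 0, 3, 0, -9/2, 0, 81/40, 0, …
g: a_k = 0, 8, 0, -16/3, 0, 16/15, 0, …
f+g: L₀ = lclm(L_f,L_g), ord ≤ 2+2.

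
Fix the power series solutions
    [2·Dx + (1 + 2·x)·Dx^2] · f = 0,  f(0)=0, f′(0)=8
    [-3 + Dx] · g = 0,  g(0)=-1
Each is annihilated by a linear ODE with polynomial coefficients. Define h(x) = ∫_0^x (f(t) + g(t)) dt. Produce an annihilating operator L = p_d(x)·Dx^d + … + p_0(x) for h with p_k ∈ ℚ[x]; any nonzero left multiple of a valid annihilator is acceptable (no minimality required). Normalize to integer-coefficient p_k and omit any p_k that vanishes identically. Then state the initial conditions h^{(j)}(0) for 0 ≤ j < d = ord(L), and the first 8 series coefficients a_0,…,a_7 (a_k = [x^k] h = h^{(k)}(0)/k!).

f: a_k = 0, 8, -8, 32/3, -16, 128/5, -128/3, 512/7, …
g: a_k = -1, -3, -9/2, -9/2, -27/8, -81/40, -81/80, -243/560, …
Weyl lclm of L_f,L_g ⇒ L₀ (ord ≤ 3).
h=∫h₀ ⇒ L = L₀·Dx.
L = (-42 - 36·x)·Dx^2 + (-1 - 36·x - 36·x^2)·Dx^3 + (5 + 16·x + 12·x^2)·Dx^4  (order 4).
h: a_k = 0, -1, 5/2, -25/6, 37/24, -31/8, 943/240, -10483/1680, …
ICs: h(0) = 0, h′(0) = -1, h′′(0) = 5, h′′′(0) = -25.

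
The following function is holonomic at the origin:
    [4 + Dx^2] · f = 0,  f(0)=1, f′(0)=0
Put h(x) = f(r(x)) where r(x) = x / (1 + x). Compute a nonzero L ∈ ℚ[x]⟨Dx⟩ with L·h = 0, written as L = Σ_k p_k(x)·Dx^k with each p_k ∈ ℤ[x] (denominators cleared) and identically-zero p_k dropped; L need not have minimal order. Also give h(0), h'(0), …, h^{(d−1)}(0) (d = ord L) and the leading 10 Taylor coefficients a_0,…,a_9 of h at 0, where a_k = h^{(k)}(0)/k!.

L = 4 + (2 + 6·x + 6·x^2 + 2·x^3)·Dx + (1 + 4·x + 6·x^2 + 4·x^3 + x^4)·Dx^2  (order 2).
h: a_k = 1, 0, -2, 4, -16/3, 16/3, -154/45, -4/5, 2354/315, -5168/315, …
ICs: h(0) = 1, h′(0) = 0.

f: a_k = 1, 0, -2, 0, 2/3, 0, -4/45, 0, 2/315, 0, …
Substitute x→r, Dx→(1/r')Dx; clear ⇒ L₀.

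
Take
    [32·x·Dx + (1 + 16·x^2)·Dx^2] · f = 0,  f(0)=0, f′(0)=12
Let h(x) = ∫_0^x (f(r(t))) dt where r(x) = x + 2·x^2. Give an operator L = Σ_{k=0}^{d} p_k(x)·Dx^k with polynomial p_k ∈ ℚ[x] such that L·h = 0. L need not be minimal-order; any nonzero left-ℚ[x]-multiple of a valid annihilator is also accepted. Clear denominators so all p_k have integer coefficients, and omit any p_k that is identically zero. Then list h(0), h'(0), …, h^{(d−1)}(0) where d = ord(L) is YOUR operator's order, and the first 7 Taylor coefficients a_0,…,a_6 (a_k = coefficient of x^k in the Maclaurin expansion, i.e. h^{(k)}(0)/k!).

f: a_k = 0, 12, 0, -64, 0, 3072/5, 0, …
Substitute x→r, Dx→(1/r')Dx; clear ⇒ L₀.
h=∫h₀ ⇒ L = L₀·Dx.
L = (-4 + 32·x + 256·x^2 + 768·x^3 + 768·x^4)·Dx^2 + (1 + 4·x + 16·x^2 + 128·x^3 + 320·x^4 + 256·x^5)·Dx^3  (order 3).
h: a_k = 0, 0, 6, 8, -16, -384/5, -128/5, …
ICs: h(0) = 0, h′(0) = 0, h′′(0) = 12.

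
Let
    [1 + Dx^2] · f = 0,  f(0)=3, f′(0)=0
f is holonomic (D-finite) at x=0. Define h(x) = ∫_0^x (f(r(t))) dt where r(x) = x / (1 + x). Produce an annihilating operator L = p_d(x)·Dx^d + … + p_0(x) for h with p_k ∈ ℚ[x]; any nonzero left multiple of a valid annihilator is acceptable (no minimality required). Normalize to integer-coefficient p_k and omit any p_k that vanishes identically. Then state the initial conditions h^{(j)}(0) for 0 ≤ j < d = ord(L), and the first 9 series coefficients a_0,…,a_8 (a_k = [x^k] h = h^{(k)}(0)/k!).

L = Dx + (2 + 6·x + 6·x^2 + 2·x^3)·Dx^2 + (1 + 4·x + 6·x^2 + 4·x^3 + x^4)·Dx^3  (order 3).
h: a_k = 0, 3, 0, -1/2, 3/4, -7/8, 11/12, -1501/1680, 261/320, …
ICs: h(0) = 0, h′(0) = 3, h′′(0) = 0.

f: a_k = 3, 0, -3/2, 0, 1/8, 0, -1/240, 0, 1/13440, …
f∘r: x↦r, Dx↦Dx/r' in L_f ⇒ L₀.
∫: right-multiply L₀ by Dx.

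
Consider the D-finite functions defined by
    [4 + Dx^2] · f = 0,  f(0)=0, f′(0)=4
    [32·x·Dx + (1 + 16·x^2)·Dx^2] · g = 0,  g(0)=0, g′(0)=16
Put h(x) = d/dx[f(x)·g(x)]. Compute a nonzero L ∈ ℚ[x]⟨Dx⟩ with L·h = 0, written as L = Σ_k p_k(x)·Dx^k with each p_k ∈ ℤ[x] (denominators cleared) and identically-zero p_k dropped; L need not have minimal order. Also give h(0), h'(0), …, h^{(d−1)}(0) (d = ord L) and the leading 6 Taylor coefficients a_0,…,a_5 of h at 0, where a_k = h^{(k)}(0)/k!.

L = (62288 + 2213376·x^2 + 73428992·x^4 + 58982400·x^6 + 3145728·x^8 - 167772160·x^10 + 268435456·x^12) + (35072·x + 2871296·x^3 + 39976960·x^5 + 52428800·x^7 + 83886080·x^9 + 268435456·x^11)·Dx + (15912 + 579328·x^2 + 18954240·x^4 + 19529728·x^6 + 9961472·x^8 - 16777216·x^10 + 134217728·x^12)·Dx^2 + (8768·x + 717824·x^3 + 9994240·x^5 + 13107200·x^7 + 20971520·x^9 + 67108864·x^11)·Dx^3 + (85 + 6496·x^2 + 149248·x^4 + 1196032·x^6 + 2293760·x^8 + 6291456·x^10 + 16777216·x^12)·Dx^4  (order 4).
h: a_k = 0, 128, 0, -1536, 0, 63232/3, …
ICs: h(0) = 0, h′(0) = 128, h′′(0) = 0, h′′′(0) = -9216.

f: a_k = 0, 4, 0, -8/3, 0, 8/15, …
g: a_k = 0, 16, 0, -256/3, 0, 4096/5, …
f·g: L₀ = L_f ⊗_s L_g, ord ≤ 2·2.
h₀' ⇒ L via d/dx closure of L₀.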